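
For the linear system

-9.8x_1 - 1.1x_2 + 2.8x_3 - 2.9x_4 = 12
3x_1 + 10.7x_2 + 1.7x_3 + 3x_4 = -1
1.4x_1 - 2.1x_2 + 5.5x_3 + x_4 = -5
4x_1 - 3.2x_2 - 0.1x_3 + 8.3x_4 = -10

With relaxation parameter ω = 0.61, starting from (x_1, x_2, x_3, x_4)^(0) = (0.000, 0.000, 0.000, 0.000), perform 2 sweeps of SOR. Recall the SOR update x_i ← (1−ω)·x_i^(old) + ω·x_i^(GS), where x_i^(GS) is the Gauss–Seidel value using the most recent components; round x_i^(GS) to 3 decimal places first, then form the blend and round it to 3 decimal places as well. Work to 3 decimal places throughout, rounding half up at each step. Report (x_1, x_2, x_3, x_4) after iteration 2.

Iteration 1:
  x_1: GS value = (12 - (-1.1)·0.000 - (2.8)·0.000 - (-2.9)·0.000) / (-9.8) = -1.224;  x_1 ← (1−ω)·0.000 + ω·-1.224 = -0.747
  x_2: GS value = (-1 - (3)·-0.747 - (1.7)·0.000 - (3)·0.000) / (10.7) = 0.116;  x_2 ← (1−ω)·0.000 + ω·0.116 = 0.071
  x_3: GS value = (-5 - (1.4)·-0.747 - (-2.1)·0.071 - (1)·0.000) / (5.5) = -0.692;  x_3 ← (1−ω)·0.000 + ω·-0.692 = -0.422
  x_4: GS value = (-10 - (4)·-0.747 - (-3.2)·0.071 - (-0.1)·-0.422) / (8.3) = -0.823;  x_4 ← (1−ω)·0.000 + ω·-0.823 = -0.502
Iteration 2:
  x_1: GS value = (12 - (-1.1)·0.071 - (2.8)·-0.422 - (-2.9)·-0.502) / (-9.8) = -1.204;  x_1 ← (1−ω)·-0.747 + ω·-1.204 = -1.026
  x_2: GS value = (-1 - (3)·-1.026 - (1.7)·-0.422 - (3)·-0.502) / (10.7) = 0.402;  x_2 ← (1−ω)·0.071 + ω·0.402 = 0.273
  x_3: GS value = (-5 - (1.4)·-1.026 - (-2.1)·0.273 - (1)·-0.502) / (5.5) = -0.452;  x_3 ← (1−ω)·-0.422 + ω·-0.452 = -0.440
  x_4: GS value = (-10 - (4)·-1.026 - (-3.2)·0.273 - (-0.1)·-0.440) / (8.3) = -0.610;  x_4 ← (1−ω)·-0.502 + ω·-0.610 = -0.568

(-1.026, 0.273, -0.440, -0.568)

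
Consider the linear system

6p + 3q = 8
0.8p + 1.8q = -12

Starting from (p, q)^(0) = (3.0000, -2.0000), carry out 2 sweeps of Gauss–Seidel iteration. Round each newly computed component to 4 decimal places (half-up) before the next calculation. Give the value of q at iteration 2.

Iteration 1:
  p = (8 - (3)·-2.0000) / (6) = 2.3333
  q = (-12 - (0.8)·2.3333) / (1.8) = -7.7037
Iteration 2:
  p = (8 - (3)·-7.7037) / (6) = 5.1852
  q = (-12 - (0.8)·5.1852) / (1.8) = -8.9712

-8.9712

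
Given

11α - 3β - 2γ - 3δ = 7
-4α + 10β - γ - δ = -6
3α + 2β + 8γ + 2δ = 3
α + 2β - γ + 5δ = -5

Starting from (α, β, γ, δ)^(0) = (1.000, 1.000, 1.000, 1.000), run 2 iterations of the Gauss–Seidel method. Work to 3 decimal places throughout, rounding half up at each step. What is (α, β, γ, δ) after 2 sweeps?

Iteration 1:
  α = (7 - (-3)·1.000 - (-2)·1.000 - (-3)·1.000) / (11) = 1.364
  β = (-6 - (-4)·1.364 - (-1)·1.000 - (-1)·1.000) / (10) = 0.146
  γ = (3 - (3)·1.364 - (2)·0.146 - (2)·1.000) / (8) = -0.423
  δ = (-5 - (1)·1.364 - (2)·0.146 - (-1)·-0.423) / (5) = -1.416
Iteration 2:
  α = (7 - (-3)·0.146 - (-2)·-0.423 - (-3)·-1.416) / (11) = 0.213
  β = (-6 - (-4)·0.213 - (-1)·-0.423 - (-1)·-1.416) / (10) = -0.699
  γ = (3 - (3)·0.213 - (2)·-0.699 - (2)·-1.416) / (8) = 0.824
  δ = (-5 - (1)·0.213 - (2)·-0.699 - (-1)·0.824) / (5) = -0.598

(0.213, -0.699, 0.824, -0.598)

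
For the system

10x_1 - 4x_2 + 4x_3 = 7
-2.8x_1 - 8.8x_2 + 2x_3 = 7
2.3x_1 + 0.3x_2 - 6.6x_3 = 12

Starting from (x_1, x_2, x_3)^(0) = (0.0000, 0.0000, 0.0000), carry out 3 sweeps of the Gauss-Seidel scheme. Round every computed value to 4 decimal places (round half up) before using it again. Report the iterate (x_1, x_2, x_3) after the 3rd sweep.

Iteration 1:
  x_1 = (7 - (-4)·0.0000 - (4)·0.0000) / (10) = 0.7000
  x_2 = (7 - (-2.8)·0.7000 - (2)·0.0000) / (-8.8) = -1.0182
  x_3 = (12 - (2.3)·0.7000 - (0.3)·-1.0182) / (-6.6) = -1.6205
Iteration 2:
  x_1 = (7 - (-4)·-1.0182 - (4)·-1.6205) / (10) = 0.9409
  x_2 = (7 - (-2.8)·0.9409 - (2)·-1.6205) / (-8.8) = -1.4631
  x_3 = (12 - (2.3)·0.9409 - (0.3)·-1.4631) / (-6.6) = -1.5568
Iteration 3:
  x_1 = (7 - (-4)·-1.4631 - (4)·-1.5568) / (10) = 0.7375
  x_2 = (7 - (-2.8)·0.7375 - (2)·-1.5568) / (-8.8) = -1.3839
  x_3 = (12 - (2.3)·0.7375 - (0.3)·-1.3839) / (-6.6) = -1.6241

(0.7375, -1.3839, -1.6241)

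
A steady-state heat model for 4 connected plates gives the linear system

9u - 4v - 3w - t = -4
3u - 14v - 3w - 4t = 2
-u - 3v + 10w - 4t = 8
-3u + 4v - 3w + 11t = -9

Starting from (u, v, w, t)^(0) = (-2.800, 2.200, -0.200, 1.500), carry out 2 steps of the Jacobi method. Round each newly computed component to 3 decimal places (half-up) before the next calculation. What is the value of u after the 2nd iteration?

-0.624

Iteration 1:
  u = (-4 - (-4)·2.200 - (-3)·-0.200 - (-1)·1.500) / (9) = 0.633
  v = (2 - (3)·-2.800 - (-3)·-0.200 - (-4)·1.500) / (-14) = -1.129
  w = (8 - (-1)·-2.800 - (-3)·2.200 - (-4)·1.500) / (10) = 1.780
  t = (-9 - (-3)·-2.800 - (4)·2.200 - (-3)·-0.200) / (11) = -2.436
Iteration 2:
  u = (-4 - (-4)·-1.129 - (-3)·1.780 - (-1)·-2.436) / (9) = -0.624
  v = (2 - (3)·0.633 - (-3)·1.780 - (-4)·-2.436) / (-14) = 0.307
  w = (8 - (-1)·0.633 - (-3)·-1.129 - (-4)·-2.436) / (10) = -0.450
  t = (-9 - (-3)·0.633 - (4)·-1.129 - (-3)·1.780) / (11) = 0.250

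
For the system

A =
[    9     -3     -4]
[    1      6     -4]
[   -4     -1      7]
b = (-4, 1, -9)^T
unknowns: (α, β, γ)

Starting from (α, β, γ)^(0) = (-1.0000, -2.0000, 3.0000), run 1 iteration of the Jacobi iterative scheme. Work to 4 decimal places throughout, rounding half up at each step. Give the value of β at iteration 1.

2.3333

Iteration 1:
  α = (-4 - (-3)·-2.0000 - (-4)·3.0000) / (9) = 0.2222
  β = (1 - (1)·-1.0000 - (-4)·3.0000) / (6) = 2.3333
  γ = (-9 - (-4)·-1.0000 - (-1)·-2.0000) / (7) = -2.1429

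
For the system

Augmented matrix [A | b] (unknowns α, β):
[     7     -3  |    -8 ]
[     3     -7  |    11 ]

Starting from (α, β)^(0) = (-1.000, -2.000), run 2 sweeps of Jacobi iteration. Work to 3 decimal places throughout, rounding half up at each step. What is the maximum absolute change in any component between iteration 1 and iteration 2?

0.429

Iteration 1:
  α = (-8 - (-3)·-2.000) / (7) = -2.000
  β = (11 - (3)·-1.000) / (-7) = -2.000
Iteration 2:
  α = (-8 - (-3)·-2.000) / (7) = -2.000
  β = (11 - (3)·-2.000) / (-7) = -2.429
Change: (0.000, -0.429) → max |·| = 0.429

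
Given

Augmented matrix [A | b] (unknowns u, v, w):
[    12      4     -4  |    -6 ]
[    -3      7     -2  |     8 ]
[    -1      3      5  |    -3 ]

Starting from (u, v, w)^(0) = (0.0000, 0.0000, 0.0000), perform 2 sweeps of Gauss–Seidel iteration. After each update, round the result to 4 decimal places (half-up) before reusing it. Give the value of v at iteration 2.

0.2571

Iteration 1:
  u = (-6 - (4)·0.0000 - (-4)·0.0000) / (12) = -0.5000
  v = (8 - (-3)·-0.5000 - (-2)·0.0000) / (7) = 0.9286
  w = (-3 - (-1)·-0.5000 - (3)·0.9286) / (5) = -1.2572
Iteration 2:
  u = (-6 - (4)·0.9286 - (-4)·-1.2572) / (12) = -1.2286
  v = (8 - (-3)·-1.2286 - (-2)·-1.2572) / (7) = 0.2571
  w = (-3 - (-1)·-1.2286 - (3)·0.2571) / (5) = -1.0000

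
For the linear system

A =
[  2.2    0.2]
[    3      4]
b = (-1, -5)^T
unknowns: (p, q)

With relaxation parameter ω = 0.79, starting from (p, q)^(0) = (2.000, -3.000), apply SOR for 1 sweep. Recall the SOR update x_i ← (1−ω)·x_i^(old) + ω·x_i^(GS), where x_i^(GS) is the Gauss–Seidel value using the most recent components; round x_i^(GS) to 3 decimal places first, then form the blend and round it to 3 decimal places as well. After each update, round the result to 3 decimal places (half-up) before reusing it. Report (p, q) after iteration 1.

(0.276, -1.781)

Iteration 1:
  p: GS value = (-1 - (0.2)·-3.000) / (2.2) = -0.182;  p ← (1−ω)·2.000 + ω·-0.182 = 0.276
  q: GS value = (-5 - (3)·0.276) / (4) = -1.457;  q ← (1−ω)·-3.000 + ω·-1.457 = -1.781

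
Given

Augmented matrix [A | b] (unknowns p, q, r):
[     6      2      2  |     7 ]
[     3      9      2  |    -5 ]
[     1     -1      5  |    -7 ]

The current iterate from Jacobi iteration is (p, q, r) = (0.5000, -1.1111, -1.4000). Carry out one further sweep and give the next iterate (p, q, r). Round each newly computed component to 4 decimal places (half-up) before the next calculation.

One sweep:
  p = (7 - (2)·-1.1111 - (2)·-1.4000) / (6) = 2.0037
  q = (-5 - (3)·0.5000 - (2)·-1.4000) / (9) = -0.4111
  r = (-7 - (1)·0.5000 - (-1)·-1.1111) / (5) = -1.7222

(2.0037, -0.4111, -1.7222)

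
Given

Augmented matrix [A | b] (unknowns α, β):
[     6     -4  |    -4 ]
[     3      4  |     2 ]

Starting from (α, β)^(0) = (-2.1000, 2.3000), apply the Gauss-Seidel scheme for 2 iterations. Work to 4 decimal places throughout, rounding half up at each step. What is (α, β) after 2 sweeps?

(-0.7667, 1.0750)

Iteration 1:
  α = (-4 - (-4)·2.3000) / (6) = 0.8667
  β = (2 - (3)·0.8667) / (4) = -0.1500
Iteration 2:
  α = (-4 - (-4)·-0.1500) / (6) = -0.7667
  β = (2 - (3)·-0.7667) / (4) = 1.0750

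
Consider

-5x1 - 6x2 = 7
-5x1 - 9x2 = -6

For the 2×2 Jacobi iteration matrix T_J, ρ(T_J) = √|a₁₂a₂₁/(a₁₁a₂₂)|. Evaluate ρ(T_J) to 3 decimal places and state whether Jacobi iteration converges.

0.816

a₁₂a₂₁/(a₁₁a₂₂) = (-6)·(-5) / ((-5)·(-9)) = 0.666667
ρ = √|0.666667| = √0.666667 = 0.816
ρ < 1, so Jacobi converges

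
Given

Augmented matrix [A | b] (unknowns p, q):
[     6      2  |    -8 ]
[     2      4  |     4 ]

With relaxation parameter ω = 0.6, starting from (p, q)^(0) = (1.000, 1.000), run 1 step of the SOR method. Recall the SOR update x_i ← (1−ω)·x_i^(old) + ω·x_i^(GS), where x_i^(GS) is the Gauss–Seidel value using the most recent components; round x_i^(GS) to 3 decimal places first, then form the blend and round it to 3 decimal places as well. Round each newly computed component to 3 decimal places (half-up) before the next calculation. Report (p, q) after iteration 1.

(-0.600, 1.180)

Iteration 1:
  p: GS value = (-8 - (2)·1.000) / (6) = -1.667;  p ← (1−ω)·1.000 + ω·-1.667 = -0.600
  q: GS value = (4 - (2)·-0.600) / (4) = 1.300;  q ← (1−ω)·1.000 + ω·1.300 = 1.180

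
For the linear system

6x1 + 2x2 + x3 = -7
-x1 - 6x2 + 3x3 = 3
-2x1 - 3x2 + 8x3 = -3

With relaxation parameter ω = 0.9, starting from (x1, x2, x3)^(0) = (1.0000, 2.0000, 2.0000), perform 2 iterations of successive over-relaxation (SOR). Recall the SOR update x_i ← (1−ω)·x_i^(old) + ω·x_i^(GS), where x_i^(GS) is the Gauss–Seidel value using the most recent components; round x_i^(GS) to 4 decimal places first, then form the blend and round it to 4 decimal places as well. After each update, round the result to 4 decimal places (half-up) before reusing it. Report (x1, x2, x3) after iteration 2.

(-1.4771, -0.2440, -0.7763)

Iteration 1:
  x1: GS value = (-7 - (2)·2.0000 - (1)·2.0000) / (6) = -2.1667;  x1 ← (1−ω)·1.0000 + ω·-2.1667 = -1.8500
  x2: GS value = (3 - (-1)·-1.8500 - (3)·2.0000) / (-6) = 0.8083;  x2 ← (1−ω)·2.0000 + ω·0.8083 = 0.9275
  x3: GS value = (-3 - (-2)·-1.8500 - (-3)·0.9275) / (8) = -0.4897;  x3 ← (1−ω)·2.0000 + ω·-0.4897 = -0.2407
Iteration 2:
  x1: GS value = (-7 - (2)·0.9275 - (1)·-0.2407) / (6) = -1.4357;  x1 ← (1−ω)·-1.8500 + ω·-1.4357 = -1.4771
  x2: GS value = (3 - (-1)·-1.4771 - (3)·-0.2407) / (-6) = -0.3742;  x2 ← (1−ω)·0.9275 + ω·-0.3742 = -0.2440
  x3: GS value = (-3 - (-2)·-1.4771 - (-3)·-0.2440) / (8) = -0.8358;  x3 ← (1−ω)·-0.2407 + ω·-0.8358 = -0.7763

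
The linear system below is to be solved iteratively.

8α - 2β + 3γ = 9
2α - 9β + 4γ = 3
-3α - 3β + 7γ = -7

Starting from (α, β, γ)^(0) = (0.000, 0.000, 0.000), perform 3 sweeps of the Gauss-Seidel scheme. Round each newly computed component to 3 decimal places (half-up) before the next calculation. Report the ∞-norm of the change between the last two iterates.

Iteration 1:
  α = (9 - (-2)·0.000 - (3)·0.000) / (8) = 1.125
  β = (3 - (2)·1.125 - (4)·0.000) / (-9) = -0.083
  γ = (-7 - (-3)·1.125 - (-3)·-0.083) / (7) = -0.553
Iteration 2:
  α = (9 - (-2)·-0.083 - (3)·-0.553) / (8) = 1.312
  β = (3 - (2)·1.312 - (4)·-0.553) / (-9) = -0.288
  γ = (-7 - (-3)·1.312 - (-3)·-0.288) / (7) = -0.561
Iteration 3:
  α = (9 - (-2)·-0.288 - (3)·-0.561) / (8) = 1.263
  β = (3 - (2)·1.263 - (4)·-0.561) / (-9) = -0.302
  γ = (-7 - (-3)·1.263 - (-3)·-0.302) / (7) = -0.588
Change: (-0.049, -0.014, -0.027) → max |·| = 0.049

0.049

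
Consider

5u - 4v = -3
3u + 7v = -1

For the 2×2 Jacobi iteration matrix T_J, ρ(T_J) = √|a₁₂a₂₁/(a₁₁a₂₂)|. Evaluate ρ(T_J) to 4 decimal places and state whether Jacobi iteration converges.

0.5855

a₁₂a₂₁/(a₁₁a₂₂) = (-4)·(3) / ((5)·(7)) = -0.342857
ρ = √|-0.342857| = √0.342857 = 0.5855
ρ < 1, so Jacobi converges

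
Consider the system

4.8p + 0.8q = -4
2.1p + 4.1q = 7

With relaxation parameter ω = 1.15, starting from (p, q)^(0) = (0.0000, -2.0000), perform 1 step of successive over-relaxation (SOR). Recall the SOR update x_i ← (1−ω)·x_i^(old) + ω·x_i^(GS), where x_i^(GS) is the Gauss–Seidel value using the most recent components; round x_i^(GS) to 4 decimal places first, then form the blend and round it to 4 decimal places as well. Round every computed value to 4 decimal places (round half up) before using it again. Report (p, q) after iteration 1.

(-0.5750, 2.6021)

Iteration 1:
  p: GS value = (-4 - (0.8)·-2.0000) / (4.8) = -0.5000;  p ← (1−ω)·0.0000 + ω·-0.5000 = -0.5750
  q: GS value = (7 - (2.1)·-0.5750) / (4.1) = 2.0018;  q ← (1−ω)·-2.0000 + ω·2.0018 = 2.6021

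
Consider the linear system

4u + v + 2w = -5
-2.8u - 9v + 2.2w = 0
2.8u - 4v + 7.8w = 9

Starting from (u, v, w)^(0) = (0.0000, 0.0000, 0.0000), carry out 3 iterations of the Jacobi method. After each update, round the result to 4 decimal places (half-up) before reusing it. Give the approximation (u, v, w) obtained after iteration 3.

(-2.2190, 0.9601, 2.1537)

Iteration 1:
  u = (-5 - (1)·0.0000 - (2)·0.0000) / (4) = -1.2500
  v = (0 - (-2.8)·0.0000 - (2.2)·0.0000) / (-9) = 0.0000
  w = (9 - (2.8)·0.0000 - (-4)·0.0000) / (7.8) = 1.1538
Iteration 2:
  u = (-5 - (1)·0.0000 - (2)·1.1538) / (4) = -1.8269
  v = (0 - (-2.8)·-1.2500 - (2.2)·1.1538) / (-9) = 0.6709
  w = (9 - (2.8)·-1.2500 - (-4)·0.0000) / (7.8) = 1.6026
Iteration 3:
  u = (-5 - (1)·0.6709 - (2)·1.6026) / (4) = -2.2190
  v = (0 - (-2.8)·-1.8269 - (2.2)·1.6026) / (-9) = 0.9601
  w = (9 - (2.8)·-1.8269 - (-4)·0.6709) / (7.8) = 2.1537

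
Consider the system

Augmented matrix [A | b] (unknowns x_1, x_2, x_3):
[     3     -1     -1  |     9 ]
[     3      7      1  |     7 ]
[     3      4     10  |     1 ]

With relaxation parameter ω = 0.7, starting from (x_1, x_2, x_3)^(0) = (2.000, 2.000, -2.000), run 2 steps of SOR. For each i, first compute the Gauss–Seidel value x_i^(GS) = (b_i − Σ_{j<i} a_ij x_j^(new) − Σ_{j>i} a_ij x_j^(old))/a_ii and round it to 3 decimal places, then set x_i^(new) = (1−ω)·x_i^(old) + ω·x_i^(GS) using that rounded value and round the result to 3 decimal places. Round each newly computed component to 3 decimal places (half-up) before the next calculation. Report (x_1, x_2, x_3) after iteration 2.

Iteration 1:
  x_1: GS value = (9 - (-1)·2.000 - (-1)·-2.000) / (3) = 3.000;  x_1 ← (1−ω)·2.000 + ω·3.000 = 2.700
  x_2: GS value = (7 - (3)·2.700 - (1)·-2.000) / (7) = 0.129;  x_2 ← (1−ω)·2.000 + ω·0.129 = 0.690
  x_3: GS value = (1 - (3)·2.700 - (4)·0.690) / (10) = -0.986;  x_3 ← (1−ω)·-2.000 + ω·-0.986 = -1.290
Iteration 2:
  x_1: GS value = (9 - (-1)·0.690 - (-1)·-1.290) / (3) = 2.800;  x_1 ← (1−ω)·2.700 + ω·2.800 = 2.770
  x_2: GS value = (7 - (3)·2.770 - (1)·-1.290) / (7) = -0.003;  x_2 ← (1−ω)·0.690 + ω·-0.003 = 0.205
  x_3: GS value = (1 - (3)·2.770 - (4)·0.205) / (10) = -0.813;  x_3 ← (1−ω)·-1.290 + ω·-0.813 = -0.956

(2.770, 0.205, -0.956)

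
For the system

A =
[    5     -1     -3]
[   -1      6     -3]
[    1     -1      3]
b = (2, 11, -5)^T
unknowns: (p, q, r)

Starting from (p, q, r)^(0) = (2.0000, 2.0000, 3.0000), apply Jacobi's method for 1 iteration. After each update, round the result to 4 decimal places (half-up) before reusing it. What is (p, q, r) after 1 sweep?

Iteration 1:
  p = (2 - (-1)·2.0000 - (-3)·3.0000) / (5) = 2.6000
  q = (11 - (-1)·2.0000 - (-3)·3.0000) / (6) = 3.6667
  r = (-5 - (1)·2.0000 - (-1)·2.0000) / (3) = -1.6667

(2.6000, 3.6667, -1.6667)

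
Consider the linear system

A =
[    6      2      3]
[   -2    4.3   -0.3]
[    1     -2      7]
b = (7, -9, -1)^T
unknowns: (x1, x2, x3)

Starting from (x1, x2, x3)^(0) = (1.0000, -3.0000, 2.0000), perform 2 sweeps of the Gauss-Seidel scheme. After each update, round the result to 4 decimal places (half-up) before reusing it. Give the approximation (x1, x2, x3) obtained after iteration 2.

Iteration 1:
  x1 = (7 - (2)·-3.0000 - (3)·2.0000) / (6) = 1.1667
  x2 = (-9 - (-2)·1.1667 - (-0.3)·2.0000) / (4.3) = -1.4108
  x3 = (-1 - (1)·1.1667 - (-2)·-1.4108) / (7) = -0.7126
Iteration 2:
  x1 = (7 - (2)·-1.4108 - (3)·-0.7126) / (6) = 1.9932
  x2 = (-9 - (-2)·1.9932 - (-0.3)·-0.7126) / (4.3) = -1.2157
  x3 = (-1 - (1)·1.9932 - (-2)·-1.2157) / (7) = -0.7749

(1.9932, -1.2157, -0.7749)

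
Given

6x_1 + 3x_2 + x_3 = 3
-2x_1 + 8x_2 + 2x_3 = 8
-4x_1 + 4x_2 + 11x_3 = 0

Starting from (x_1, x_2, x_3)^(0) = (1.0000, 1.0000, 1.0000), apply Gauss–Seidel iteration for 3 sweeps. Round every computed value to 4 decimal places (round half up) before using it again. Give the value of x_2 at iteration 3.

1.0825

Iteration 1:
  x_1 = (3 - (3)·1.0000 - (1)·1.0000) / (6) = -0.1667
  x_2 = (8 - (-2)·-0.1667 - (2)·1.0000) / (8) = 0.7083
  x_3 = (0 - (-4)·-0.1667 - (4)·0.7083) / (11) = -0.3182
Iteration 2:
  x_1 = (3 - (3)·0.7083 - (1)·-0.3182) / (6) = 0.1989
  x_2 = (8 - (-2)·0.1989 - (2)·-0.3182) / (8) = 1.1293
  x_3 = (0 - (-4)·0.1989 - (4)·1.1293) / (11) = -0.3383
Iteration 3:
  x_1 = (3 - (3)·1.1293 - (1)·-0.3383) / (6) = -0.0083
  x_2 = (8 - (-2)·-0.0083 - (2)·-0.3383) / (8) = 1.0825
  x_3 = (0 - (-4)·-0.0083 - (4)·1.0825) / (11) = -0.3967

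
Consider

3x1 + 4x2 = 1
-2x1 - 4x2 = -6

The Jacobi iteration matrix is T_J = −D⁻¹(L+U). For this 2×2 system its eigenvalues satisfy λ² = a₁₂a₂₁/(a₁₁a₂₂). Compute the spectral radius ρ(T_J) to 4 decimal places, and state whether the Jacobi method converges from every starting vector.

a₁₂a₂₁/(a₁₁a₂₂) = (4)·(-2) / ((3)·(-4)) = 0.666667
ρ = √|0.666667| = √0.666667 = 0.8165
ρ < 1, so Jacobi converges

0.8165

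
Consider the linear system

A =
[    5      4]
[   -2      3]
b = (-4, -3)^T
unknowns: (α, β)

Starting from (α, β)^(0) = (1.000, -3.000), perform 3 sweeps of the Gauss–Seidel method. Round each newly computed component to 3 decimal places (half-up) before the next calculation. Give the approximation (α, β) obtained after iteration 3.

(0.455, -0.697)

Iteration 1:
  α = (-4 - (4)·-3.000) / (5) = 1.600
  β = (-3 - (-2)·1.600) / (3) = 0.067
Iteration 2:
  α = (-4 - (4)·0.067) / (5) = -0.854
  β = (-3 - (-2)·-0.854) / (3) = -1.569
Iteration 3:
  α = (-4 - (4)·-1.569) / (5) = 0.455
  β = (-3 - (-2)·0.455) / (3) = -0.697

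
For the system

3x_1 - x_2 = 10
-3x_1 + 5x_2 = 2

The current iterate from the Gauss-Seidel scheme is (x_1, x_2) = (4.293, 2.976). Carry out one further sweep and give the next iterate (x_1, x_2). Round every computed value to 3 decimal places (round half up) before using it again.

(4.325, 2.995)

One sweep:
  x_1 = (10 - (-1)·2.976) / (3) = 4.325
  x_2 = (2 - (-3)·4.325) / (5) = 2.995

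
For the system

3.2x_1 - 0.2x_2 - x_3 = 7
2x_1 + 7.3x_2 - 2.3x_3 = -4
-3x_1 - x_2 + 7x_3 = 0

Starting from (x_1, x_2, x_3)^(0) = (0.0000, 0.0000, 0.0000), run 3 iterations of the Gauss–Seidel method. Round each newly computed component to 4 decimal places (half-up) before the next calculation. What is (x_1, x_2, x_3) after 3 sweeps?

(2.4014, -0.9303, 0.8963)

Iteration 1:
  x_1 = (7 - (-0.2)·0.0000 - (-1)·0.0000) / (3.2) = 2.1875
  x_2 = (-4 - (2)·2.1875 - (-2.3)·0.0000) / (7.3) = -1.1473
  x_3 = (0 - (-3)·2.1875 - (-1)·-1.1473) / (7) = 0.7736
Iteration 2:
  x_1 = (7 - (-0.2)·-1.1473 - (-1)·0.7736) / (3.2) = 2.3575
  x_2 = (-4 - (2)·2.3575 - (-2.3)·0.7736) / (7.3) = -0.9501
  x_3 = (0 - (-3)·2.3575 - (-1)·-0.9501) / (7) = 0.8746
Iteration 3:
  x_1 = (7 - (-0.2)·-0.9501 - (-1)·0.8746) / (3.2) = 2.4014
  x_2 = (-4 - (2)·2.4014 - (-2.3)·0.8746) / (7.3) = -0.9303
  x_3 = (0 - (-3)·2.4014 - (-1)·-0.9303) / (7) = 0.8963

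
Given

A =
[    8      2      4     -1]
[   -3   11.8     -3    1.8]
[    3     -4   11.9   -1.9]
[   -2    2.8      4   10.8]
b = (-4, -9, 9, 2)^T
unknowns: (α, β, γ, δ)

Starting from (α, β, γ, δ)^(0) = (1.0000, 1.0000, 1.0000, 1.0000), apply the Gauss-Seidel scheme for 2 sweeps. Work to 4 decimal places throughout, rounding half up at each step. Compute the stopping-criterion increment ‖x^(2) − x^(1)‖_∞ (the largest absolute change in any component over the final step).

0.4081

Iteration 1:
  α = (-4 - (2)·1.0000 - (4)·1.0000 - (-1)·1.0000) / (8) = -1.1250
  β = (-9 - (-3)·-1.1250 - (-3)·1.0000 - (1.8)·1.0000) / (11.8) = -0.9470
  γ = (9 - (3)·-1.1250 - (-4)·-0.9470 - (-1.9)·1.0000) / (11.9) = 0.8813
  δ = (2 - (-2)·-1.1250 - (2.8)·-0.9470 - (4)·0.8813) / (10.8) = -0.1040
Iteration 2:
  α = (-4 - (2)·-0.9470 - (4)·0.8813 - (-1)·-0.1040) / (8) = -0.7169
  β = (-9 - (-3)·-0.7169 - (-3)·0.8813 - (1.8)·-0.1040) / (11.8) = -0.7051
  γ = (9 - (3)·-0.7169 - (-4)·-0.7051 - (-1.9)·-0.1040) / (11.9) = 0.6834
  δ = (2 - (-2)·-0.7169 - (2.8)·-0.7051 - (4)·0.6834) / (10.8) = -0.0179
Change: (0.4081, 0.2419, -0.1979, 0.0861) → max |·| = 0.4081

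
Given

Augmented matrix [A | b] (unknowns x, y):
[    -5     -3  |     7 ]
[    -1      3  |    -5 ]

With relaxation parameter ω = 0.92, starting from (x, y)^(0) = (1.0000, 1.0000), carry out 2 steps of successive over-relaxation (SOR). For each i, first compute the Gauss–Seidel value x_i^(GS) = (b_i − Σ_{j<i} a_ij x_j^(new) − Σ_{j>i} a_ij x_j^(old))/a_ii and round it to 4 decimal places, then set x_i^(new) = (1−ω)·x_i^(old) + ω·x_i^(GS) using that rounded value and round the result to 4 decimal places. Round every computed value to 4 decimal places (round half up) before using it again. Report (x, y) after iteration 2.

Iteration 1:
  x: GS value = (7 - (-3)·1.0000) / (-5) = -2.0000;  x ← (1−ω)·1.0000 + ω·-2.0000 = -1.7600
  y: GS value = (-5 - (-1)·-1.7600) / (3) = -2.2533;  y ← (1−ω)·1.0000 + ω·-2.2533 = -1.9930
Iteration 2:
  x: GS value = (7 - (-3)·-1.9930) / (-5) = -0.2042;  x ← (1−ω)·-1.7600 + ω·-0.2042 = -0.3287
  y: GS value = (-5 - (-1)·-0.3287) / (3) = -1.7762;  y ← (1−ω)·-1.9930 + ω·-1.7762 = -1.7935

(-0.3287, -1.7935)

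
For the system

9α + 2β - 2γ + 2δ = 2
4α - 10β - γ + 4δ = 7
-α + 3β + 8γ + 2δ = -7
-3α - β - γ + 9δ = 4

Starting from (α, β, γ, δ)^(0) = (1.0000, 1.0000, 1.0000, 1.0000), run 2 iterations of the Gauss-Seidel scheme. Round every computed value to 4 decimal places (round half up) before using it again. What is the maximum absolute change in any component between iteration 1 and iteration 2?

Iteration 1:
  α = (2 - (2)·1.0000 - (-2)·1.0000 - (2)·1.0000) / (9) = 0.0000
  β = (7 - (4)·0.0000 - (-1)·1.0000 - (4)·1.0000) / (-10) = -0.4000
  γ = (-7 - (-1)·0.0000 - (3)·-0.4000 - (2)·1.0000) / (8) = -0.9750
  δ = (4 - (-3)·0.0000 - (-1)·-0.4000 - (-1)·-0.9750) / (9) = 0.2917
Iteration 2:
  α = (2 - (2)·-0.4000 - (-2)·-0.9750 - (2)·0.2917) / (9) = 0.0296
  β = (7 - (4)·0.0296 - (-1)·-0.9750 - (4)·0.2917) / (-10) = -0.4740
  γ = (-7 - (-1)·0.0296 - (3)·-0.4740 - (2)·0.2917) / (8) = -0.7665
  δ = (4 - (-3)·0.0296 - (-1)·-0.4740 - (-1)·-0.7665) / (9) = 0.3165
Change: (0.0296, -0.0740, 0.2085, 0.0248) → max |·| = 0.2085

0.2085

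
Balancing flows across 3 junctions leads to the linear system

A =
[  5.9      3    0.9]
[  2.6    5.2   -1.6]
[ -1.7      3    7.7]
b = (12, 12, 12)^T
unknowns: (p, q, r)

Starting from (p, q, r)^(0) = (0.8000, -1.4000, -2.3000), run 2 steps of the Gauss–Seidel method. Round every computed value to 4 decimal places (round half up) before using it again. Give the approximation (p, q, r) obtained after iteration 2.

Iteration 1:
  p = (12 - (3)·-1.4000 - (0.9)·-2.3000) / (5.9) = 3.0966
  q = (12 - (2.6)·3.0966 - (-1.6)·-2.3000) / (5.2) = 0.0517
  r = (12 - (-1.7)·3.0966 - (3)·0.0517) / (7.7) = 2.2220
Iteration 2:
  p = (12 - (3)·0.0517 - (0.9)·2.2220) / (5.9) = 1.6687
  q = (12 - (2.6)·1.6687 - (-1.6)·2.2220) / (5.2) = 2.1570
  r = (12 - (-1.7)·1.6687 - (3)·2.1570) / (7.7) = 1.0865

(1.6687, 2.1570, 1.0865)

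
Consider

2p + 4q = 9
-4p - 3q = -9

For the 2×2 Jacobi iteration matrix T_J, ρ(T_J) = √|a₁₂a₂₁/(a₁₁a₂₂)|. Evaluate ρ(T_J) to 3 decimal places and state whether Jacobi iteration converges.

1.633

a₁₂a₂₁/(a₁₁a₂₂) = (4)·(-4) / ((2)·(-3)) = 2.666667
ρ = √|2.666667| = √2.666667 = 1.633
ρ > 1, so Jacobi diverges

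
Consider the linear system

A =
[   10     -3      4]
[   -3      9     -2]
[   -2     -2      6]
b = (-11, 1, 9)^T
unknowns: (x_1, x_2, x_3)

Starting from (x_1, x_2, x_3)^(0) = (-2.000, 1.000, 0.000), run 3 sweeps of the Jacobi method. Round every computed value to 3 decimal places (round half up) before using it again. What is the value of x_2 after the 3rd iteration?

Iteration 1:
  x_1 = (-11 - (-3)·1.000 - (4)·0.000) / (10) = -0.800
  x_2 = (1 - (-3)·-2.000 - (-2)·0.000) / (9) = -0.556
  x_3 = (9 - (-2)·-2.000 - (-2)·1.000) / (6) = 1.167
Iteration 2:
  x_1 = (-11 - (-3)·-0.556 - (4)·1.167) / (10) = -1.734
  x_2 = (1 - (-3)·-0.800 - (-2)·1.167) / (9) = 0.104
  x_3 = (9 - (-2)·-0.800 - (-2)·-0.556) / (6) = 1.048
Iteration 3:
  x_1 = (-11 - (-3)·0.104 - (4)·1.048) / (10) = -1.488
  x_2 = (1 - (-3)·-1.734 - (-2)·1.048) / (9) = -0.234
  x_3 = (9 - (-2)·-1.734 - (-2)·0.104) / (6) = 0.957

-0.234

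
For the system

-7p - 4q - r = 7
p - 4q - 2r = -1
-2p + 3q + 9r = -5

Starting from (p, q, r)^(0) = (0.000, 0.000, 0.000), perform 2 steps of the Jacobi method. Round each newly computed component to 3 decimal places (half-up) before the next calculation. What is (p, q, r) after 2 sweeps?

(-1.063, 0.278, -0.861)

Iteration 1:
  p = (7 - (-4)·0.000 - (-1)·0.000) / (-7) = -1.000
  q = (-1 - (1)·0.000 - (-2)·0.000) / (-4) = 0.250
  r = (-5 - (-2)·0.000 - (3)·0.000) / (9) = -0.556
Iteration 2:
  p = (7 - (-4)·0.250 - (-1)·-0.556) / (-7) = -1.063
  q = (-1 - (1)·-1.000 - (-2)·-0.556) / (-4) = 0.278
  r = (-5 - (-2)·-1.000 - (3)·0.250) / (9) = -0.861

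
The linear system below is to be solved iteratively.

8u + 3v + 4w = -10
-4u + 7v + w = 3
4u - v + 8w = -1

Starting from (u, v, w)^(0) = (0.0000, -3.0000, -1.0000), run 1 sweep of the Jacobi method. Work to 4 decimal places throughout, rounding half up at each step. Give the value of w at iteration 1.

Iteration 1:
  u = (-10 - (3)·-3.0000 - (4)·-1.0000) / (8) = 0.3750
  v = (3 - (-4)·0.0000 - (1)·-1.0000) / (7) = 0.5714
  w = (-1 - (4)·0.0000 - (-1)·-3.0000) / (8) = -0.5000

-0.5000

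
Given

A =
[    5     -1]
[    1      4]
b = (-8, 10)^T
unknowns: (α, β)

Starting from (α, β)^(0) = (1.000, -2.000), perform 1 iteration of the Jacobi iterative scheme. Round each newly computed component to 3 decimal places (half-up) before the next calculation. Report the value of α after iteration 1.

Iteration 1:
  α = (-8 - (-1)·-2.000) / (5) = -2.000
  β = (10 - (1)·1.000) / (4) = 2.250

-2.000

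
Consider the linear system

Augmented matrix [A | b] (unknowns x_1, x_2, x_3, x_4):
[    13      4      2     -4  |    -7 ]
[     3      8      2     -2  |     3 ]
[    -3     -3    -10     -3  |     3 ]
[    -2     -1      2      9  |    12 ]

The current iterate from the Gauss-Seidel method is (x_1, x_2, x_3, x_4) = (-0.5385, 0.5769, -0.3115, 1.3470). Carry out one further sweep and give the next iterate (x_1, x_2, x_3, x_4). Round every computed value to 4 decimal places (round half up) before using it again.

(-0.2536, 0.8847, -0.8934, 1.5738)

One sweep:
  x_1 = (-7 - (4)·0.5769 - (2)·-0.3115 - (-4)·1.3470) / (13) = -0.2536
  x_2 = (3 - (3)·-0.2536 - (2)·-0.3115 - (-2)·1.3470) / (8) = 0.8847
  x_3 = (3 - (-3)·-0.2536 - (-3)·0.8847 - (-3)·1.3470) / (-10) = -0.8934
  x_4 = (12 - (-2)·-0.2536 - (-1)·0.8847 - (2)·-0.8934) / (9) = 1.5738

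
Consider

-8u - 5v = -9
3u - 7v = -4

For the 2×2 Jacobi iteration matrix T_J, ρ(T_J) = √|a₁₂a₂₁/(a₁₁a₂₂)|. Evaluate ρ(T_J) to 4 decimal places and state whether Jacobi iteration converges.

0.5175

a₁₂a₂₁/(a₁₁a₂₂) = (-5)·(3) / ((-8)·(-7)) = -0.267857
ρ = √|-0.267857| = √0.267857 = 0.5175
ρ < 1, so Jacobi converges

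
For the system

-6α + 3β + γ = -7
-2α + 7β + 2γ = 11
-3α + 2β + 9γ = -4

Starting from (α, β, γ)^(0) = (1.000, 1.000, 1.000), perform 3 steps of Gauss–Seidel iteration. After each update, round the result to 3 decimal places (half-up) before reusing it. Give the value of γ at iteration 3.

Iteration 1:
  α = (-7 - (3)·1.000 - (1)·1.000) / (-6) = 1.833
  β = (11 - (-2)·1.833 - (2)·1.000) / (7) = 1.809
  γ = (-4 - (-3)·1.833 - (2)·1.809) / (9) = -0.235
Iteration 2:
  α = (-7 - (3)·1.809 - (1)·-0.235) / (-6) = 2.032
  β = (11 - (-2)·2.032 - (2)·-0.235) / (7) = 2.219
  γ = (-4 - (-3)·2.032 - (2)·2.219) / (9) = -0.260
Iteration 3:
  α = (-7 - (3)·2.219 - (1)·-0.260) / (-6) = 2.233
  β = (11 - (-2)·2.233 - (2)·-0.260) / (7) = 2.284
  γ = (-4 - (-3)·2.233 - (2)·2.284) / (9) = -0.208

-0.208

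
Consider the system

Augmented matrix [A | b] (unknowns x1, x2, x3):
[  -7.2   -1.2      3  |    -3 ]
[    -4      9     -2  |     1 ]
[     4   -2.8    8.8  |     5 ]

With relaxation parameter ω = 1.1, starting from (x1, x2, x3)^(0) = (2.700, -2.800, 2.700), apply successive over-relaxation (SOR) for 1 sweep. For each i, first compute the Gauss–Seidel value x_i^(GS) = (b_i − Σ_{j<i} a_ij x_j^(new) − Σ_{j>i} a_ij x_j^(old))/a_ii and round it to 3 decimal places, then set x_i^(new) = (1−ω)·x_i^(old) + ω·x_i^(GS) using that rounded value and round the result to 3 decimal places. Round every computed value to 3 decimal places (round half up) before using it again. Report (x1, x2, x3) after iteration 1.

Iteration 1:
  x1: GS value = (-3 - (-1.2)·-2.800 - (3)·2.700) / (-7.2) = 2.008;  x1 ← (1−ω)·2.700 + ω·2.008 = 1.939
  x2: GS value = (1 - (-4)·1.939 - (-2)·2.700) / (9) = 1.573;  x2 ← (1−ω)·-2.800 + ω·1.573 = 2.010
  x3: GS value = (5 - (4)·1.939 - (-2.8)·2.010) / (8.8) = 0.326;  x3 ← (1−ω)·2.700 + ω·0.326 = 0.089

(1.939, 2.010, 0.089)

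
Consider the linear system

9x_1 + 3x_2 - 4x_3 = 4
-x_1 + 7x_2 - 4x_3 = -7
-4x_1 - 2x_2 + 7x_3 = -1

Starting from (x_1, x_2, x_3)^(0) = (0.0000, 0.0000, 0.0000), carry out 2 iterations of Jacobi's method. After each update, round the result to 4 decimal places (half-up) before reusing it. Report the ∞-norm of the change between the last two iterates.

0.2699

Iteration 1:
  x_1 = (4 - (3)·0.0000 - (-4)·0.0000) / (9) = 0.4444
  x_2 = (-7 - (-1)·0.0000 - (-4)·0.0000) / (7) = -1.0000
  x_3 = (-1 - (-4)·0.0000 - (-2)·0.0000) / (7) = -0.1429
Iteration 2:
  x_1 = (4 - (3)·-1.0000 - (-4)·-0.1429) / (9) = 0.7143
  x_2 = (-7 - (-1)·0.4444 - (-4)·-0.1429) / (7) = -1.0182
  x_3 = (-1 - (-4)·0.4444 - (-2)·-1.0000) / (7) = -0.1746
Change: (0.2699, -0.0182, -0.0317) → max |·| = 0.2699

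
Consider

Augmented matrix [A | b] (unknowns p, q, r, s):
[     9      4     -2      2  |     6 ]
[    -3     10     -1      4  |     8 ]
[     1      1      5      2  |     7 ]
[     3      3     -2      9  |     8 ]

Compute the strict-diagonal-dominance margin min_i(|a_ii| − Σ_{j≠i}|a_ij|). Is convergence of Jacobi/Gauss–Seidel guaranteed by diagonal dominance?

1

row 1: |9| − (4+2+2) = 1
row 2: |10| − (3+1+4) = 2
row 3: |5| − (1+1+2) = 1
row 4: |9| − (3+3+2) = 1
minimum over rows = 1 → strictly diagonally dominant (convergence guaranteed)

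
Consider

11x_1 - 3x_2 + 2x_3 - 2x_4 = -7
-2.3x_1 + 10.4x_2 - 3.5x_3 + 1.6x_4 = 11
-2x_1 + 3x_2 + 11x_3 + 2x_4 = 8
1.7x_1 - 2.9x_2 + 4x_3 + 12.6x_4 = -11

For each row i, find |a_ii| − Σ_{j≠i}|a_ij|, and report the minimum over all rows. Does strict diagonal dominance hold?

3

row 1: |11| − (3+2+2) = 4
row 2: |10.4| − (2.3+3.5+1.6) = 3
row 3: |11| − (2+3+2) = 4
row 4: |12.6| − (1.7+2.9+4) = 4
minimum over rows = 3 → strictly diagonally dominant (convergence guaranteed)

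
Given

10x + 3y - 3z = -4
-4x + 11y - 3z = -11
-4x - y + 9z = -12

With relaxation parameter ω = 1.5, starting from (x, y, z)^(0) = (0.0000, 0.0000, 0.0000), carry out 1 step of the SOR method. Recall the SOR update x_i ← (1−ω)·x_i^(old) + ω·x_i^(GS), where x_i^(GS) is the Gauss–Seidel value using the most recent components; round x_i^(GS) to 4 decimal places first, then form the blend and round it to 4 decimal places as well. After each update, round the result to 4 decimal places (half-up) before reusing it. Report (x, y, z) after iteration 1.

Iteration 1:
  x: GS value = (-4 - (3)·0.0000 - (-3)·0.0000) / (10) = -0.4000;  x ← (1−ω)·0.0000 + ω·-0.4000 = -0.6000
  y: GS value = (-11 - (-4)·-0.6000 - (-3)·0.0000) / (11) = -1.2182;  y ← (1−ω)·0.0000 + ω·-1.2182 = -1.8273
  z: GS value = (-12 - (-4)·-0.6000 - (-1)·-1.8273) / (9) = -1.8030;  z ← (1−ω)·0.0000 + ω·-1.8030 = -2.7045

(-0.6000, -1.8273, -2.7045)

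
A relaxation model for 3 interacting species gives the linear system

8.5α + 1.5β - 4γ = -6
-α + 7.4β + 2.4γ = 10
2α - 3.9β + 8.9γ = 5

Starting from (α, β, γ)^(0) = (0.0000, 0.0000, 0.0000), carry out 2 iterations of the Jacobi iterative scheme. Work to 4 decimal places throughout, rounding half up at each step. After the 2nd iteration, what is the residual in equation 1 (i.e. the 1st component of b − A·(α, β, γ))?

3.4197

Iteration 1:
  α = (-6 - (1.5)·0.0000 - (-4)·0.0000) / (8.5) = -0.7059
  β = (10 - (-1)·0.0000 - (2.4)·0.0000) / (7.4) = 1.3514
  γ = (5 - (2)·0.0000 - (-3.9)·0.0000) / (8.9) = 0.5618
Iteration 2:
  α = (-6 - (1.5)·1.3514 - (-4)·0.5618) / (8.5) = -0.6800
  β = (10 - (-1)·-0.7059 - (2.4)·0.5618) / (7.4) = 1.0738
  γ = (5 - (2)·-0.7059 - (-3.9)·1.3514) / (8.9) = 1.3126
Residual b − A·x = (3.4197, -1.7764, -1.1343)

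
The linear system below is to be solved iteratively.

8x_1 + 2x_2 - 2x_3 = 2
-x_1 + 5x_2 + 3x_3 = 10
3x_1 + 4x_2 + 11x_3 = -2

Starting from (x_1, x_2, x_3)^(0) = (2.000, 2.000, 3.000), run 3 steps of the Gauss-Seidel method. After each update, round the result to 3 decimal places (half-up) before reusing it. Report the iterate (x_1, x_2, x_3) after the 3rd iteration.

(-0.574, 2.501, -0.935)

Iteration 1:
  x_1 = (2 - (2)·2.000 - (-2)·3.000) / (8) = 0.500
  x_2 = (10 - (-1)·0.500 - (3)·3.000) / (5) = 0.300
  x_3 = (-2 - (3)·0.500 - (4)·0.300) / (11) = -0.427
Iteration 2:
  x_1 = (2 - (2)·0.300 - (-2)·-0.427) / (8) = 0.068
  x_2 = (10 - (-1)·0.068 - (3)·-0.427) / (5) = 2.270
  x_3 = (-2 - (3)·0.068 - (4)·2.270) / (11) = -1.026
Iteration 3:
  x_1 = (2 - (2)·2.270 - (-2)·-1.026) / (8) = -0.574
  x_2 = (10 - (-1)·-0.574 - (3)·-1.026) / (5) = 2.501
  x_3 = (-2 - (3)·-0.574 - (4)·2.501) / (11) = -0.935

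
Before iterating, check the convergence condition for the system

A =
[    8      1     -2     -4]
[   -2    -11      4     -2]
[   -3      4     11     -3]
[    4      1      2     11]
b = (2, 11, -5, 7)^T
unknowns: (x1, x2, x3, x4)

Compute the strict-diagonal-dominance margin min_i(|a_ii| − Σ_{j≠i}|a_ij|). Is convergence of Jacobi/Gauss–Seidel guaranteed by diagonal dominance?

row 1: |8| − (1+2+4) = 1
row 2: |-11| − (2+4+2) = 3
row 3: |11| − (3+4+3) = 1
row 4: |11| − (4+1+2) = 4
minimum over rows = 1 → strictly diagonally dominant (convergence guaranteed)

1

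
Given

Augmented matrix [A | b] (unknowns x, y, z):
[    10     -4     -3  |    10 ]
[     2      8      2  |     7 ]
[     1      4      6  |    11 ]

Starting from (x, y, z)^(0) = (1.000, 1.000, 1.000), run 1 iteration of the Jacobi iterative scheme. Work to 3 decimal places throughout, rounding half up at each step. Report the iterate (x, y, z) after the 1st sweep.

Iteration 1:
  x = (10 - (-4)·1.000 - (-3)·1.000) / (10) = 1.700
  y = (7 - (2)·1.000 - (2)·1.000) / (8) = 0.375
  z = (11 - (1)·1.000 - (4)·1.000) / (6) = 1.000

(1.700, 0.375, 1.000)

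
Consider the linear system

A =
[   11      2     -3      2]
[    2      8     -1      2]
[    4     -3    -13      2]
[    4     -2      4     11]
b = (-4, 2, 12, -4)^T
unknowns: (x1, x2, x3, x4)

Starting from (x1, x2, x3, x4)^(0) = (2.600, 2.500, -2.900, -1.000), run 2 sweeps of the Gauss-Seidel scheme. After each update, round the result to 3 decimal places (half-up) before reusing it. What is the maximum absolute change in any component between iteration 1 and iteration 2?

Iteration 1:
  x1 = (-4 - (2)·2.500 - (-3)·-2.900 - (2)·-1.000) / (11) = -1.427
  x2 = (2 - (2)·-1.427 - (-1)·-2.900 - (2)·-1.000) / (8) = 0.494
  x3 = (12 - (4)·-1.427 - (-3)·0.494 - (2)·-1.000) / (-13) = -1.630
  x4 = (-4 - (4)·-1.427 - (-2)·0.494 - (4)·-1.630) / (11) = 0.838
Iteration 2:
  x1 = (-4 - (2)·0.494 - (-3)·-1.630 - (2)·0.838) / (11) = -1.050
  x2 = (2 - (2)·-1.050 - (-1)·-1.630 - (2)·0.838) / (8) = 0.099
  x3 = (12 - (4)·-1.050 - (-3)·0.099 - (2)·0.838) / (-13) = -1.140
  x4 = (-4 - (4)·-1.050 - (-2)·0.099 - (4)·-1.140) / (11) = 0.451
Change: (0.377, -0.395, 0.490, -0.387) → max |·| = 0.490

0.490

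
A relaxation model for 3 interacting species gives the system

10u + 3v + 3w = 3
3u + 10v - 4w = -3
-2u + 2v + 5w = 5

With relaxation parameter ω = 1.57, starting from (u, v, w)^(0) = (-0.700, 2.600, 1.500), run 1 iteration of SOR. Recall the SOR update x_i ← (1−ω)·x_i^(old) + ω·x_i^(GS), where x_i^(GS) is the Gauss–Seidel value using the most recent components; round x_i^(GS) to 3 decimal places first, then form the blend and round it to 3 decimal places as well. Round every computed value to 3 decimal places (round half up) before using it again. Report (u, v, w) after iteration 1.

Iteration 1:
  u: GS value = (3 - (3)·2.600 - (3)·1.500) / (10) = -0.930;  u ← (1−ω)·-0.700 + ω·-0.930 = -1.061
  v: GS value = (-3 - (3)·-1.061 - (-4)·1.500) / (10) = 0.618;  v ← (1−ω)·2.600 + ω·0.618 = -0.512
  w: GS value = (5 - (-2)·-1.061 - (2)·-0.512) / (5) = 0.780;  w ← (1−ω)·1.500 + ω·0.780 = 0.370

(-1.061, -0.512, 0.370)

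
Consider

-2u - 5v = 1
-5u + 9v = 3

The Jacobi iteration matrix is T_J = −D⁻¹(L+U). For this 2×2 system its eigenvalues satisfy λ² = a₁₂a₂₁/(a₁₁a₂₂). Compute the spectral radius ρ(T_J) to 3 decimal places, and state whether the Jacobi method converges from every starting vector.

1.179

a₁₂a₂₁/(a₁₁a₂₂) = (-5)·(-5) / ((-2)·(9)) = -1.388889
ρ = √|-1.388889| = √1.388889 = 1.179
ρ > 1, so Jacobi diverges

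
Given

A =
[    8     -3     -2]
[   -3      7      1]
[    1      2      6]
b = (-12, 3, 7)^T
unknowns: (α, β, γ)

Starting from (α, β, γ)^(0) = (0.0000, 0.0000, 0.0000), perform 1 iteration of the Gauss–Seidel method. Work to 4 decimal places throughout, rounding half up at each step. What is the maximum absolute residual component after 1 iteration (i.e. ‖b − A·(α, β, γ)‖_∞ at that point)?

2.3333

Iteration 1:
  α = (-12 - (-3)·0.0000 - (-2)·0.0000) / (8) = -1.5000
  β = (3 - (-3)·-1.5000 - (1)·0.0000) / (7) = -0.2143
  γ = (7 - (1)·-1.5000 - (2)·-0.2143) / (6) = 1.4881
Residual b − A·x = (2.3333, -1.4880, 0.0000); ∞-norm = 2.3333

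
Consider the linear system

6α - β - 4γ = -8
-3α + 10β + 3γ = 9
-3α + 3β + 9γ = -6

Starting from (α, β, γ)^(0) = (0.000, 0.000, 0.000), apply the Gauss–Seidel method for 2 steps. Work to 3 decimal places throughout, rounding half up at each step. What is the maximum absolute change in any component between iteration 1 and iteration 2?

0.769

Iteration 1:
  α = (-8 - (-1)·0.000 - (-4)·0.000) / (6) = -1.333
  β = (9 - (-3)·-1.333 - (3)·0.000) / (10) = 0.500
  γ = (-6 - (-3)·-1.333 - (3)·0.500) / (9) = -1.278
Iteration 2:
  α = (-8 - (-1)·0.500 - (-4)·-1.278) / (6) = -2.102
  β = (9 - (-3)·-2.102 - (3)·-1.278) / (10) = 0.653
  γ = (-6 - (-3)·-2.102 - (3)·0.653) / (9) = -1.585
Change: (-0.769, 0.153, -0.307) → max |·| = 0.769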